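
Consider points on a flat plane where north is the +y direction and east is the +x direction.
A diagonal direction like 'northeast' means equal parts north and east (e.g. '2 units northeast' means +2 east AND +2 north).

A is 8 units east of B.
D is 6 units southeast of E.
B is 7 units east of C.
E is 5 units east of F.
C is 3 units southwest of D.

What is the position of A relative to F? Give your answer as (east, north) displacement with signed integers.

Answer: A is at (east=23, north=-9) relative to F.

Derivation:
Place F at the origin (east=0, north=0).
  E is 5 units east of F: delta (east=+5, north=+0); E at (east=5, north=0).
  D is 6 units southeast of E: delta (east=+6, north=-6); D at (east=11, north=-6).
  C is 3 units southwest of D: delta (east=-3, north=-3); C at (east=8, north=-9).
  B is 7 units east of C: delta (east=+7, north=+0); B at (east=15, north=-9).
  A is 8 units east of B: delta (east=+8, north=+0); A at (east=23, north=-9).
Therefore A relative to F: (east=23, north=-9).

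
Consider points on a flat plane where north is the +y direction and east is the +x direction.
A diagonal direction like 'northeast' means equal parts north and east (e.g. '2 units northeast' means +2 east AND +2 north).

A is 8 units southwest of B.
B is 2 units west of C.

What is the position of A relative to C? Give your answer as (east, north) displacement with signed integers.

Answer: A is at (east=-10, north=-8) relative to C.

Derivation:
Place C at the origin (east=0, north=0).
  B is 2 units west of C: delta (east=-2, north=+0); B at (east=-2, north=0).
  A is 8 units southwest of B: delta (east=-8, north=-8); A at (east=-10, north=-8).
Therefore A relative to C: (east=-10, north=-8).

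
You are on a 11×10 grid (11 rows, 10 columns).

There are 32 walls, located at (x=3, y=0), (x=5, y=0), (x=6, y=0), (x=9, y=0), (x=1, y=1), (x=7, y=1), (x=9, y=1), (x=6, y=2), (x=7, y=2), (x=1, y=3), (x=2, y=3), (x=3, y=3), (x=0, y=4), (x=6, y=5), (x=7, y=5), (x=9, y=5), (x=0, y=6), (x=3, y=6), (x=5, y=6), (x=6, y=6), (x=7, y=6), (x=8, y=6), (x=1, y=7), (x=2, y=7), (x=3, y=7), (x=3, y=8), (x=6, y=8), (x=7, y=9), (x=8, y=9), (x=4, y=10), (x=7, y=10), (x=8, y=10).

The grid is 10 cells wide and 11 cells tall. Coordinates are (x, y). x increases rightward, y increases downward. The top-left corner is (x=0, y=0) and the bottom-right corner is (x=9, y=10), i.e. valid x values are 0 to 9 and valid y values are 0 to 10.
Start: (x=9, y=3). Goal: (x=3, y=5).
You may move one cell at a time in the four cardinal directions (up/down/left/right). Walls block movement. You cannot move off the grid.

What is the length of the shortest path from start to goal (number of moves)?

Answer: Shortest path length: 8

Derivation:
BFS from (x=9, y=3) until reaching (x=3, y=5):
  Distance 0: (x=9, y=3)
  Distance 1: (x=9, y=2), (x=8, y=3), (x=9, y=4)
  Distance 2: (x=8, y=2), (x=7, y=3), (x=8, y=4)
  Distance 3: (x=8, y=1), (x=6, y=3), (x=7, y=4), (x=8, y=5)
  Distance 4: (x=8, y=0), (x=5, y=3), (x=6, y=4)
  Distance 5: (x=7, y=0), (x=5, y=2), (x=4, y=3), (x=5, y=4)
  Distance 6: (x=5, y=1), (x=4, y=2), (x=4, y=4), (x=5, y=5)
  Distance 7: (x=4, y=1), (x=6, y=1), (x=3, y=2), (x=3, y=4), (x=4, y=5)
  Distance 8: (x=4, y=0), (x=3, y=1), (x=2, y=2), (x=2, y=4), (x=3, y=5), (x=4, y=6)  <- goal reached here
One shortest path (8 moves): (x=9, y=3) -> (x=8, y=3) -> (x=7, y=3) -> (x=6, y=3) -> (x=5, y=3) -> (x=4, y=3) -> (x=4, y=4) -> (x=3, y=4) -> (x=3, y=5)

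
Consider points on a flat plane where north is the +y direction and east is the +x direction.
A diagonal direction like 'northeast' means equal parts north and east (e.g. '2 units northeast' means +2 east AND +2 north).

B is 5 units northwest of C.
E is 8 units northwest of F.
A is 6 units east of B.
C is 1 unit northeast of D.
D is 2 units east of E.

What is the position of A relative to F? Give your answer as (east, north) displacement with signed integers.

Place F at the origin (east=0, north=0).
  E is 8 units northwest of F: delta (east=-8, north=+8); E at (east=-8, north=8).
  D is 2 units east of E: delta (east=+2, north=+0); D at (east=-6, north=8).
  C is 1 unit northeast of D: delta (east=+1, north=+1); C at (east=-5, north=9).
  B is 5 units northwest of C: delta (east=-5, north=+5); B at (east=-10, north=14).
  A is 6 units east of B: delta (east=+6, north=+0); A at (east=-4, north=14).
Therefore A relative to F: (east=-4, north=14).

Answer: A is at (east=-4, north=14) relative to F.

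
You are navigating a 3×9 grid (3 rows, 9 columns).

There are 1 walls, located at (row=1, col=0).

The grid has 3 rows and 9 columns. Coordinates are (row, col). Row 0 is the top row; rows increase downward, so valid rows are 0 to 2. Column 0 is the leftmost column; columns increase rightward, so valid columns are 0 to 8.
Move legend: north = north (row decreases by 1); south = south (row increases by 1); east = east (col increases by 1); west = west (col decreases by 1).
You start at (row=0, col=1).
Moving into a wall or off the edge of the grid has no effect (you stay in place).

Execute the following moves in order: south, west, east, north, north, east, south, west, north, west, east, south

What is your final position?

Start: (row=0, col=1)
  south (south): (row=0, col=1) -> (row=1, col=1)
  west (west): blocked, stay at (row=1, col=1)
  east (east): (row=1, col=1) -> (row=1, col=2)
  north (north): (row=1, col=2) -> (row=0, col=2)
  north (north): blocked, stay at (row=0, col=2)
  east (east): (row=0, col=2) -> (row=0, col=3)
  south (south): (row=0, col=3) -> (row=1, col=3)
  west (west): (row=1, col=3) -> (row=1, col=2)
  north (north): (row=1, col=2) -> (row=0, col=2)
  west (west): (row=0, col=2) -> (row=0, col=1)
  east (east): (row=0, col=1) -> (row=0, col=2)
  south (south): (row=0, col=2) -> (row=1, col=2)
Final: (row=1, col=2)

Answer: Final position: (row=1, col=2)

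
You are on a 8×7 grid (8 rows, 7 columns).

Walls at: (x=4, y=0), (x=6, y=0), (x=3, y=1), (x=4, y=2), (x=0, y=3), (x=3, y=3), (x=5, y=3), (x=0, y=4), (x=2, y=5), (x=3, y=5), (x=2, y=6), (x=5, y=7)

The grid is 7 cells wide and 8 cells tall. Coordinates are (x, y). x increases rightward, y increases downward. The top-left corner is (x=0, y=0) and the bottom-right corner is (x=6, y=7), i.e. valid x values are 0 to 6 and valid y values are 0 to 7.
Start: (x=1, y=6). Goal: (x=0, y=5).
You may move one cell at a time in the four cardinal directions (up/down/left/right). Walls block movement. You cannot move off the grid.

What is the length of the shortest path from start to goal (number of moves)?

BFS from (x=1, y=6) until reaching (x=0, y=5):
  Distance 0: (x=1, y=6)
  Distance 1: (x=1, y=5), (x=0, y=6), (x=1, y=7)
  Distance 2: (x=1, y=4), (x=0, y=5), (x=0, y=7), (x=2, y=7)  <- goal reached here
One shortest path (2 moves): (x=1, y=6) -> (x=0, y=6) -> (x=0, y=5)

Answer: Shortest path length: 2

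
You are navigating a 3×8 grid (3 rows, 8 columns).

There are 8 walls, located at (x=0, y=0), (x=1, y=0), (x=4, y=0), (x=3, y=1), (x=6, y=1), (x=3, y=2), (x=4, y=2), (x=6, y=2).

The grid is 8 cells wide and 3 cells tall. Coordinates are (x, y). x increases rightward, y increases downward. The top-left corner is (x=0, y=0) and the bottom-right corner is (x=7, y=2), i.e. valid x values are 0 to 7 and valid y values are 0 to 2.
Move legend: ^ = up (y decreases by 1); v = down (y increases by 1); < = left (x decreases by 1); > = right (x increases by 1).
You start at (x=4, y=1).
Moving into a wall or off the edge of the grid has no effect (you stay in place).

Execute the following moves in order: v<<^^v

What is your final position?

Start: (x=4, y=1)
  v (down): blocked, stay at (x=4, y=1)
  < (left): blocked, stay at (x=4, y=1)
  < (left): blocked, stay at (x=4, y=1)
  ^ (up): blocked, stay at (x=4, y=1)
  ^ (up): blocked, stay at (x=4, y=1)
  v (down): blocked, stay at (x=4, y=1)
Final: (x=4, y=1)

Answer: Final position: (x=4, y=1)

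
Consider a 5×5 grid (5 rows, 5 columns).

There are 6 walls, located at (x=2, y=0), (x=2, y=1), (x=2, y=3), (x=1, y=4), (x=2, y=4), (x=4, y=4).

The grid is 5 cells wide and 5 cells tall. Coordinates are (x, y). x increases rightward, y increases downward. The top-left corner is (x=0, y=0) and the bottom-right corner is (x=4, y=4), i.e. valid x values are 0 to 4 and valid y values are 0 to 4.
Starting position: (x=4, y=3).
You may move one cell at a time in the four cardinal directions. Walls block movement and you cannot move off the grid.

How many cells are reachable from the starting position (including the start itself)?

Answer: Reachable cells: 19

Derivation:
BFS flood-fill from (x=4, y=3):
  Distance 0: (x=4, y=3)
  Distance 1: (x=4, y=2), (x=3, y=3)
  Distance 2: (x=4, y=1), (x=3, y=2), (x=3, y=4)
  Distance 3: (x=4, y=0), (x=3, y=1), (x=2, y=2)
  Distance 4: (x=3, y=0), (x=1, y=2)
  Distance 5: (x=1, y=1), (x=0, y=2), (x=1, y=3)
  Distance 6: (x=1, y=0), (x=0, y=1), (x=0, y=3)
  Distance 7: (x=0, y=0), (x=0, y=4)
Total reachable: 19 (grid has 19 open cells total)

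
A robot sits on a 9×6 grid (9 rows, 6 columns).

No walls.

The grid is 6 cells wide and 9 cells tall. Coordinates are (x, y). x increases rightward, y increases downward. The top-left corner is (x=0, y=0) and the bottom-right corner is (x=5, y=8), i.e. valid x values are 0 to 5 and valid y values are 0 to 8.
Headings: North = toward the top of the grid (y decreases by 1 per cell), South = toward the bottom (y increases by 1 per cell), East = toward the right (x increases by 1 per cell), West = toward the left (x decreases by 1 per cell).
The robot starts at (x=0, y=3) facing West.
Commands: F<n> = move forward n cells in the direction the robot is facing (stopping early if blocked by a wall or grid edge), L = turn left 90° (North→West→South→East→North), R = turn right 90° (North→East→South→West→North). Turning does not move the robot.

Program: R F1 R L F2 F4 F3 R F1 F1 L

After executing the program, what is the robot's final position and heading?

Answer: Final position: (x=2, y=0), facing North

Derivation:
Start: (x=0, y=3), facing West
  R: turn right, now facing North
  F1: move forward 1, now at (x=0, y=2)
  R: turn right, now facing East
  L: turn left, now facing North
  F2: move forward 2, now at (x=0, y=0)
  F4: move forward 0/4 (blocked), now at (x=0, y=0)
  F3: move forward 0/3 (blocked), now at (x=0, y=0)
  R: turn right, now facing East
  F1: move forward 1, now at (x=1, y=0)
  F1: move forward 1, now at (x=2, y=0)
  L: turn left, now facing North
Final: (x=2, y=0), facing North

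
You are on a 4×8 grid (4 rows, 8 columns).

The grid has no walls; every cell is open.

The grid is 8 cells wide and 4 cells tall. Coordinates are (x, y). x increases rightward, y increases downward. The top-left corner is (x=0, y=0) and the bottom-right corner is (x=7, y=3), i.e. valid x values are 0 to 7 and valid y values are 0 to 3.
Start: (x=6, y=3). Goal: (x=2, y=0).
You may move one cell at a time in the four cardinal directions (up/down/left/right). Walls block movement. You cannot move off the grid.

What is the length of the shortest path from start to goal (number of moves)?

Answer: Shortest path length: 7

Derivation:
BFS from (x=6, y=3) until reaching (x=2, y=0):
  Distance 0: (x=6, y=3)
  Distance 1: (x=6, y=2), (x=5, y=3), (x=7, y=3)
  Distance 2: (x=6, y=1), (x=5, y=2), (x=7, y=2), (x=4, y=3)
  Distance 3: (x=6, y=0), (x=5, y=1), (x=7, y=1), (x=4, y=2), (x=3, y=3)
  Distance 4: (x=5, y=0), (x=7, y=0), (x=4, y=1), (x=3, y=2), (x=2, y=3)
  Distance 5: (x=4, y=0), (x=3, y=1), (x=2, y=2), (x=1, y=3)
  Distance 6: (x=3, y=0), (x=2, y=1), (x=1, y=2), (x=0, y=3)
  Distance 7: (x=2, y=0), (x=1, y=1), (x=0, y=2)  <- goal reached here
One shortest path (7 moves): (x=6, y=3) -> (x=5, y=3) -> (x=4, y=3) -> (x=3, y=3) -> (x=2, y=3) -> (x=2, y=2) -> (x=2, y=1) -> (x=2, y=0)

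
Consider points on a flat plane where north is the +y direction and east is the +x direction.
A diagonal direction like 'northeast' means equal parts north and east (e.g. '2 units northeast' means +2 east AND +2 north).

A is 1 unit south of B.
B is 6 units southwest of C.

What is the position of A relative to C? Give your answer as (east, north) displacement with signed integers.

Answer: A is at (east=-6, north=-7) relative to C.

Derivation:
Place C at the origin (east=0, north=0).
  B is 6 units southwest of C: delta (east=-6, north=-6); B at (east=-6, north=-6).
  A is 1 unit south of B: delta (east=+0, north=-1); A at (east=-6, north=-7).
Therefore A relative to C: (east=-6, north=-7).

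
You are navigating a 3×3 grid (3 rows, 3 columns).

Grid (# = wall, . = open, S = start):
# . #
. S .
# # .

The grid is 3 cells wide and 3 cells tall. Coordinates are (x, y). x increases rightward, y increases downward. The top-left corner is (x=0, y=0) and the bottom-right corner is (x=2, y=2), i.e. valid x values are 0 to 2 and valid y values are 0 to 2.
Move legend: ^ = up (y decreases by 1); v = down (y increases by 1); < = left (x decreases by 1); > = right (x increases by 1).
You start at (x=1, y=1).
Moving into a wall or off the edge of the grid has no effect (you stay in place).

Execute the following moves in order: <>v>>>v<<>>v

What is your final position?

Start: (x=1, y=1)
  < (left): (x=1, y=1) -> (x=0, y=1)
  > (right): (x=0, y=1) -> (x=1, y=1)
  v (down): blocked, stay at (x=1, y=1)
  > (right): (x=1, y=1) -> (x=2, y=1)
  > (right): blocked, stay at (x=2, y=1)
  > (right): blocked, stay at (x=2, y=1)
  v (down): (x=2, y=1) -> (x=2, y=2)
  < (left): blocked, stay at (x=2, y=2)
  < (left): blocked, stay at (x=2, y=2)
  > (right): blocked, stay at (x=2, y=2)
  > (right): blocked, stay at (x=2, y=2)
  v (down): blocked, stay at (x=2, y=2)
Final: (x=2, y=2)

Answer: Final position: (x=2, y=2)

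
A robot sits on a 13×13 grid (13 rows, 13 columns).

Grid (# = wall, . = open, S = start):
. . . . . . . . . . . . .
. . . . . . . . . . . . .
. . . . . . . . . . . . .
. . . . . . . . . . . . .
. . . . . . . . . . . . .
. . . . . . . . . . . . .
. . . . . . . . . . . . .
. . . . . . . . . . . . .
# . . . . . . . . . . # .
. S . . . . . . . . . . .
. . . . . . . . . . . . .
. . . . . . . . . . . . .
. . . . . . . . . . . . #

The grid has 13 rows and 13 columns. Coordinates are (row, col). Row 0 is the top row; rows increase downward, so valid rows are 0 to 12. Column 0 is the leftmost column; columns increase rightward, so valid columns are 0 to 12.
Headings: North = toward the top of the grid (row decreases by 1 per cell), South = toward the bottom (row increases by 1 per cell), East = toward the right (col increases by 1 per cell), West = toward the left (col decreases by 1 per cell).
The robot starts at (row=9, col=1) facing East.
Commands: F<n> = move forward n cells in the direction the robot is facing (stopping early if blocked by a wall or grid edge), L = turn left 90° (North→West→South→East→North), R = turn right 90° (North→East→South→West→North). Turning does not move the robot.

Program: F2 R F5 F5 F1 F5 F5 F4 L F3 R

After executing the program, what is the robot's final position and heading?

Start: (row=9, col=1), facing East
  F2: move forward 2, now at (row=9, col=3)
  R: turn right, now facing South
  F5: move forward 3/5 (blocked), now at (row=12, col=3)
  F5: move forward 0/5 (blocked), now at (row=12, col=3)
  F1: move forward 0/1 (blocked), now at (row=12, col=3)
  F5: move forward 0/5 (blocked), now at (row=12, col=3)
  F5: move forward 0/5 (blocked), now at (row=12, col=3)
  F4: move forward 0/4 (blocked), now at (row=12, col=3)
  L: turn left, now facing East
  F3: move forward 3, now at (row=12, col=6)
  R: turn right, now facing South
Final: (row=12, col=6), facing South

Answer: Final position: (row=12, col=6), facing South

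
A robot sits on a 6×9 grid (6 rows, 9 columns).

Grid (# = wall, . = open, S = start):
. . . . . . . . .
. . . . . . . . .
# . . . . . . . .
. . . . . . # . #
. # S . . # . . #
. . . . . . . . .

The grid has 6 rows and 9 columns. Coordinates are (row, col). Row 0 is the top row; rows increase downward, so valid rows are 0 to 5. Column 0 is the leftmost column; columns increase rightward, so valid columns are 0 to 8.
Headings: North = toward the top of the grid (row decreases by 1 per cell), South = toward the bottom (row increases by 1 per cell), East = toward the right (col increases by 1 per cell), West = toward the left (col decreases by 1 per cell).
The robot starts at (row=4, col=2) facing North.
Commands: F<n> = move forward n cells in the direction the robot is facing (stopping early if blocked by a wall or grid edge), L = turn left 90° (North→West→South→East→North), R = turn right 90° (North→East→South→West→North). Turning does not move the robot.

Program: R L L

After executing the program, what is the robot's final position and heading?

Start: (row=4, col=2), facing North
  R: turn right, now facing East
  L: turn left, now facing North
  L: turn left, now facing West
Final: (row=4, col=2), facing West

Answer: Final position: (row=4, col=2), facing West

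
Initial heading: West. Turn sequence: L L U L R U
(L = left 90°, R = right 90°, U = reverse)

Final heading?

Answer: Final heading: East

Derivation:
Start: West
  L (left (90° counter-clockwise)) -> South
  L (left (90° counter-clockwise)) -> East
  U (U-turn (180°)) -> West
  L (left (90° counter-clockwise)) -> South
  R (right (90° clockwise)) -> West
  U (U-turn (180°)) -> East
Final: East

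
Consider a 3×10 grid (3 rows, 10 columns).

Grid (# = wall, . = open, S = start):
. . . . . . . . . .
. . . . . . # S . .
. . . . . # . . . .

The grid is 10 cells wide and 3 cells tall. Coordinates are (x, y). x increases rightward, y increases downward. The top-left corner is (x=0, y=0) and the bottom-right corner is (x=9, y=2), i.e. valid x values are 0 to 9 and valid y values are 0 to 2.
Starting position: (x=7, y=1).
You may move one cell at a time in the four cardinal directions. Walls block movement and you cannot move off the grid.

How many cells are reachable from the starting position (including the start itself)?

Answer: Reachable cells: 28

Derivation:
BFS flood-fill from (x=7, y=1):
  Distance 0: (x=7, y=1)
  Distance 1: (x=7, y=0), (x=8, y=1), (x=7, y=2)
  Distance 2: (x=6, y=0), (x=8, y=0), (x=9, y=1), (x=6, y=2), (x=8, y=2)
  Distance 3: (x=5, y=0), (x=9, y=0), (x=9, y=2)
  Distance 4: (x=4, y=0), (x=5, y=1)
  Distance 5: (x=3, y=0), (x=4, y=1)
  Distance 6: (x=2, y=0), (x=3, y=1), (x=4, y=2)
  Distance 7: (x=1, y=0), (x=2, y=1), (x=3, y=2)
  Distance 8: (x=0, y=0), (x=1, y=1), (x=2, y=2)
  Distance 9: (x=0, y=1), (x=1, y=2)
  Distance 10: (x=0, y=2)
Total reachable: 28 (grid has 28 open cells total)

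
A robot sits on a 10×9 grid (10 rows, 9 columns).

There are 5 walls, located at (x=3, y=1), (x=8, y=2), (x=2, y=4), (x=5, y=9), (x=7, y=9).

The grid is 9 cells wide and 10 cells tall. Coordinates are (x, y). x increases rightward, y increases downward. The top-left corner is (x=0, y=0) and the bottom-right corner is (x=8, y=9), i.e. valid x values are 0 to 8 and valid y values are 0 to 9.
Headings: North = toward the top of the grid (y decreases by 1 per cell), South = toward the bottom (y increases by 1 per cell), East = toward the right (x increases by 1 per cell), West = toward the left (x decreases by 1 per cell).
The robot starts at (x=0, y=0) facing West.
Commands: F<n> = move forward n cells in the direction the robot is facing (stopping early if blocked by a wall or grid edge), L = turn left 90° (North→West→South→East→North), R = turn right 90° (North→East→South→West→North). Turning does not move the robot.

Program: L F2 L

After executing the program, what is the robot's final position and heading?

Start: (x=0, y=0), facing West
  L: turn left, now facing South
  F2: move forward 2, now at (x=0, y=2)
  L: turn left, now facing East
Final: (x=0, y=2), facing East

Answer: Final position: (x=0, y=2), facing East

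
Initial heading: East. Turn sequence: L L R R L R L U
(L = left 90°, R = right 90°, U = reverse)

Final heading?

Start: East
  L (left (90° counter-clockwise)) -> North
  L (left (90° counter-clockwise)) -> West
  R (right (90° clockwise)) -> North
  R (right (90° clockwise)) -> East
  L (left (90° counter-clockwise)) -> North
  R (right (90° clockwise)) -> East
  L (left (90° counter-clockwise)) -> North
  U (U-turn (180°)) -> South
Final: South

Answer: Final heading: South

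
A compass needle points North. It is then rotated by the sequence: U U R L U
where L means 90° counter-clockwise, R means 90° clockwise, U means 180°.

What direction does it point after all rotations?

Start: North
  U (U-turn (180°)) -> South
  U (U-turn (180°)) -> North
  R (right (90° clockwise)) -> East
  L (left (90° counter-clockwise)) -> North
  U (U-turn (180°)) -> South
Final: South

Answer: Final heading: South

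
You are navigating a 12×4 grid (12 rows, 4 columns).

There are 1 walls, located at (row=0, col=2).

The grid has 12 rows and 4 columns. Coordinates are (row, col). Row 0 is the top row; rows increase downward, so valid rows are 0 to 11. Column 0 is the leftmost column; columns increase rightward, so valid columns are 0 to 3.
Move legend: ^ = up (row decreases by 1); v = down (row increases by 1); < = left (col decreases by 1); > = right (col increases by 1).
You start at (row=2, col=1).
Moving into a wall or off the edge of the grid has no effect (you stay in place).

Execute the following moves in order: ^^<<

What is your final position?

Answer: Final position: (row=0, col=0)

Derivation:
Start: (row=2, col=1)
  ^ (up): (row=2, col=1) -> (row=1, col=1)
  ^ (up): (row=1, col=1) -> (row=0, col=1)
  < (left): (row=0, col=1) -> (row=0, col=0)
  < (left): blocked, stay at (row=0, col=0)
Final: (row=0, col=0)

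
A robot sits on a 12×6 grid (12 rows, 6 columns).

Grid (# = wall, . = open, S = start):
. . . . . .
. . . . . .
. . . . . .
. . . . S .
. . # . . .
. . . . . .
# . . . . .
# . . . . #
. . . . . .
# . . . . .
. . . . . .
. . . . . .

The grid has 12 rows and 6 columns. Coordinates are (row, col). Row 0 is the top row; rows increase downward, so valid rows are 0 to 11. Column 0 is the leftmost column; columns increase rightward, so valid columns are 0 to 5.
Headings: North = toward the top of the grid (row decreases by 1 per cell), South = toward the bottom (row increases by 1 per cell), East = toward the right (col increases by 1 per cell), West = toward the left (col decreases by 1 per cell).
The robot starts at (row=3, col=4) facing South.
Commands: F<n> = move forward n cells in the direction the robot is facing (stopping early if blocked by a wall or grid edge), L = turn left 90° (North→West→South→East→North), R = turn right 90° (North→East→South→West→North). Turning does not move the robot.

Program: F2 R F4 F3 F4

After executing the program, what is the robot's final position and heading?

Start: (row=3, col=4), facing South
  F2: move forward 2, now at (row=5, col=4)
  R: turn right, now facing West
  F4: move forward 4, now at (row=5, col=0)
  F3: move forward 0/3 (blocked), now at (row=5, col=0)
  F4: move forward 0/4 (blocked), now at (row=5, col=0)
Final: (row=5, col=0), facing West

Answer: Final position: (row=5, col=0), facing West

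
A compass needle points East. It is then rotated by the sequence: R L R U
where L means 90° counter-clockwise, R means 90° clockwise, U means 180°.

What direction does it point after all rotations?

Answer: Final heading: North

Derivation:
Start: East
  R (right (90° clockwise)) -> South
  L (left (90° counter-clockwise)) -> East
  R (right (90° clockwise)) -> South
  U (U-turn (180°)) -> North
Final: North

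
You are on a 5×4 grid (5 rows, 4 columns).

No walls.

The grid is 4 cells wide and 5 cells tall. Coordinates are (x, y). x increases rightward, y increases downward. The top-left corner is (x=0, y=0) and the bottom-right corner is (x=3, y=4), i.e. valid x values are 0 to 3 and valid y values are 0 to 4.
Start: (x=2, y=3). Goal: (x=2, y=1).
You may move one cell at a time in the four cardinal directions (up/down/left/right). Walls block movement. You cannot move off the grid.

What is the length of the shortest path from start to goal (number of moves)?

BFS from (x=2, y=3) until reaching (x=2, y=1):
  Distance 0: (x=2, y=3)
  Distance 1: (x=2, y=2), (x=1, y=3), (x=3, y=3), (x=2, y=4)
  Distance 2: (x=2, y=1), (x=1, y=2), (x=3, y=2), (x=0, y=3), (x=1, y=4), (x=3, y=4)  <- goal reached here
One shortest path (2 moves): (x=2, y=3) -> (x=2, y=2) -> (x=2, y=1)

Answer: Shortest path length: 2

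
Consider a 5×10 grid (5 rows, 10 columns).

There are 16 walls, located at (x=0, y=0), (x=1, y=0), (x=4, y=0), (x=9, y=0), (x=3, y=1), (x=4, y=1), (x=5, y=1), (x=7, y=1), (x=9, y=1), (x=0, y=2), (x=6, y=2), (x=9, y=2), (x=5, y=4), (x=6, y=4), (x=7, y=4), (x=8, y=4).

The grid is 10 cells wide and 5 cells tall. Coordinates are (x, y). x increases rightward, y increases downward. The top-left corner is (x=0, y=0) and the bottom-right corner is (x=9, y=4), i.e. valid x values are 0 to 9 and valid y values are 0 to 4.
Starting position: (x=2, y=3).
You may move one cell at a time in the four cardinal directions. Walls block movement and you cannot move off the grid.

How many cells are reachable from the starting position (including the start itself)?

Answer: Reachable cells: 34

Derivation:
BFS flood-fill from (x=2, y=3):
  Distance 0: (x=2, y=3)
  Distance 1: (x=2, y=2), (x=1, y=3), (x=3, y=3), (x=2, y=4)
  Distance 2: (x=2, y=1), (x=1, y=2), (x=3, y=2), (x=0, y=3), (x=4, y=3), (x=1, y=4), (x=3, y=4)
  Distance 3: (x=2, y=0), (x=1, y=1), (x=4, y=2), (x=5, y=3), (x=0, y=4), (x=4, y=4)
  Distance 4: (x=3, y=0), (x=0, y=1), (x=5, y=2), (x=6, y=3)
  Distance 5: (x=7, y=3)
  Distance 6: (x=7, y=2), (x=8, y=3)
  Distance 7: (x=8, y=2), (x=9, y=3)
  Distance 8: (x=8, y=1), (x=9, y=4)
  Distance 9: (x=8, y=0)
  Distance 10: (x=7, y=0)
  Distance 11: (x=6, y=0)
  Distance 12: (x=5, y=0), (x=6, y=1)
Total reachable: 34 (grid has 34 open cells total)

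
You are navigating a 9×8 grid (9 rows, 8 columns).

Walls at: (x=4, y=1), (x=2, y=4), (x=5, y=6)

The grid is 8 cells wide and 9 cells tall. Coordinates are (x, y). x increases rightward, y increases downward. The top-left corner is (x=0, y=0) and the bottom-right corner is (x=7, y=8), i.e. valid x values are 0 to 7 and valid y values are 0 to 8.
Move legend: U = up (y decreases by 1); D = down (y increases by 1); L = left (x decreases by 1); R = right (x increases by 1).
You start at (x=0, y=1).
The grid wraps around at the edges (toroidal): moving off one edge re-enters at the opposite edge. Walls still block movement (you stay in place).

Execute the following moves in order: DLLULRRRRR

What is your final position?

Answer: Final position: (x=2, y=1)

Derivation:
Start: (x=0, y=1)
  D (down): (x=0, y=1) -> (x=0, y=2)
  L (left): (x=0, y=2) -> (x=7, y=2)
  L (left): (x=7, y=2) -> (x=6, y=2)
  U (up): (x=6, y=2) -> (x=6, y=1)
  L (left): (x=6, y=1) -> (x=5, y=1)
  R (right): (x=5, y=1) -> (x=6, y=1)
  R (right): (x=6, y=1) -> (x=7, y=1)
  R (right): (x=7, y=1) -> (x=0, y=1)
  R (right): (x=0, y=1) -> (x=1, y=1)
  R (right): (x=1, y=1) -> (x=2, y=1)
Final: (x=2, y=1)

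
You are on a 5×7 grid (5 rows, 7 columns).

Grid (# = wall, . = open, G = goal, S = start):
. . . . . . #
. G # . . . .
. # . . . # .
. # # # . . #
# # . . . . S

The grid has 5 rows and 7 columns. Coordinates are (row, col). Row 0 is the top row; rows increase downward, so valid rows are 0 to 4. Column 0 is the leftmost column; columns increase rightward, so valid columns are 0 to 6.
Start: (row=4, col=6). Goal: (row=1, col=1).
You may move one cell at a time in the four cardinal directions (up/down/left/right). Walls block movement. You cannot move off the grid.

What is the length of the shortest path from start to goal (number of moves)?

BFS from (row=4, col=6) until reaching (row=1, col=1):
  Distance 0: (row=4, col=6)
  Distance 1: (row=4, col=5)
  Distance 2: (row=3, col=5), (row=4, col=4)
  Distance 3: (row=3, col=4), (row=4, col=3)
  Distance 4: (row=2, col=4), (row=4, col=2)
  Distance 5: (row=1, col=4), (row=2, col=3)
  Distance 6: (row=0, col=4), (row=1, col=3), (row=1, col=5), (row=2, col=2)
  Distance 7: (row=0, col=3), (row=0, col=5), (row=1, col=6)
  Distance 8: (row=0, col=2), (row=2, col=6)
  Distance 9: (row=0, col=1)
  Distance 10: (row=0, col=0), (row=1, col=1)  <- goal reached here
One shortest path (10 moves): (row=4, col=6) -> (row=4, col=5) -> (row=4, col=4) -> (row=3, col=4) -> (row=2, col=4) -> (row=2, col=3) -> (row=1, col=3) -> (row=0, col=3) -> (row=0, col=2) -> (row=0, col=1) -> (row=1, col=1)

Answer: Shortest path length: 10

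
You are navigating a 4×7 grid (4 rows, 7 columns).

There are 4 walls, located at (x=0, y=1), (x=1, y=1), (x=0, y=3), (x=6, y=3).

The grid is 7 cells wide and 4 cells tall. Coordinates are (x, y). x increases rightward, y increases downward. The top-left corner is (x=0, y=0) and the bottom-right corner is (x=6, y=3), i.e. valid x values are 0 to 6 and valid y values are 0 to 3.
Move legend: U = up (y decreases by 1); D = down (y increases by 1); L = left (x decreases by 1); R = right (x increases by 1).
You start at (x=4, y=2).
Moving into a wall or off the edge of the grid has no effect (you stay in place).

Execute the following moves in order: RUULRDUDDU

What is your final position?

Start: (x=4, y=2)
  R (right): (x=4, y=2) -> (x=5, y=2)
  U (up): (x=5, y=2) -> (x=5, y=1)
  U (up): (x=5, y=1) -> (x=5, y=0)
  L (left): (x=5, y=0) -> (x=4, y=0)
  R (right): (x=4, y=0) -> (x=5, y=0)
  D (down): (x=5, y=0) -> (x=5, y=1)
  U (up): (x=5, y=1) -> (x=5, y=0)
  D (down): (x=5, y=0) -> (x=5, y=1)
  D (down): (x=5, y=1) -> (x=5, y=2)
  U (up): (x=5, y=2) -> (x=5, y=1)
Final: (x=5, y=1)

Answer: Final position: (x=5, y=1)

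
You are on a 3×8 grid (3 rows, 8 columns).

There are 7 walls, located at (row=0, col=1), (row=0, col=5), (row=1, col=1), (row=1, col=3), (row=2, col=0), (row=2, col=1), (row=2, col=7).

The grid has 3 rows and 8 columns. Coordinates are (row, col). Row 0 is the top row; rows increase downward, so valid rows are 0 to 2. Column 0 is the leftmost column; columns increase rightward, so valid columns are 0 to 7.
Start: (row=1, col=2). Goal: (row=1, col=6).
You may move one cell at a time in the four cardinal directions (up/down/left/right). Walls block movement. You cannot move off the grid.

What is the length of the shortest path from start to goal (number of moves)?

Answer: Shortest path length: 6

Derivation:
BFS from (row=1, col=2) until reaching (row=1, col=6):
  Distance 0: (row=1, col=2)
  Distance 1: (row=0, col=2), (row=2, col=2)
  Distance 2: (row=0, col=3), (row=2, col=3)
  Distance 3: (row=0, col=4), (row=2, col=4)
  Distance 4: (row=1, col=4), (row=2, col=5)
  Distance 5: (row=1, col=5), (row=2, col=6)
  Distance 6: (row=1, col=6)  <- goal reached here
One shortest path (6 moves): (row=1, col=2) -> (row=2, col=2) -> (row=2, col=3) -> (row=2, col=4) -> (row=2, col=5) -> (row=2, col=6) -> (row=1, col=6)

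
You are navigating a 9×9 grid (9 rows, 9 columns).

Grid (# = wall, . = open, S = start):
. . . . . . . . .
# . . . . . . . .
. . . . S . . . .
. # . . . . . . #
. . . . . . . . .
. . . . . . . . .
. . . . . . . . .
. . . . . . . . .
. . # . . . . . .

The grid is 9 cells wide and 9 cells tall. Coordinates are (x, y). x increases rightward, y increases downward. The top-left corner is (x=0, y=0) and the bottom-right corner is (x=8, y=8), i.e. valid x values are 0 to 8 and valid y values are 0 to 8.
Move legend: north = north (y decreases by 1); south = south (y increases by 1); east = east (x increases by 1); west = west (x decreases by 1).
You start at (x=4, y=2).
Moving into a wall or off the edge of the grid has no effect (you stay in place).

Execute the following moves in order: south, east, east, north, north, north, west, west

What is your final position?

Start: (x=4, y=2)
  south (south): (x=4, y=2) -> (x=4, y=3)
  east (east): (x=4, y=3) -> (x=5, y=3)
  east (east): (x=5, y=3) -> (x=6, y=3)
  north (north): (x=6, y=3) -> (x=6, y=2)
  north (north): (x=6, y=2) -> (x=6, y=1)
  north (north): (x=6, y=1) -> (x=6, y=0)
  west (west): (x=6, y=0) -> (x=5, y=0)
  west (west): (x=5, y=0) -> (x=4, y=0)
Final: (x=4, y=0)

Answer: Final position: (x=4, y=0)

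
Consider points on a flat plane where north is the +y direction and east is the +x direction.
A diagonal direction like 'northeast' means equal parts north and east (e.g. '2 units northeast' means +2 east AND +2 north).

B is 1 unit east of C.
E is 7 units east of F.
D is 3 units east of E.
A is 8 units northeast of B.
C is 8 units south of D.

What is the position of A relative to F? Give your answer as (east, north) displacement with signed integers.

Place F at the origin (east=0, north=0).
  E is 7 units east of F: delta (east=+7, north=+0); E at (east=7, north=0).
  D is 3 units east of E: delta (east=+3, north=+0); D at (east=10, north=0).
  C is 8 units south of D: delta (east=+0, north=-8); C at (east=10, north=-8).
  B is 1 unit east of C: delta (east=+1, north=+0); B at (east=11, north=-8).
  A is 8 units northeast of B: delta (east=+8, north=+8); A at (east=19, north=0).
Therefore A relative to F: (east=19, north=0).

Answer: A is at (east=19, north=0) relative to F.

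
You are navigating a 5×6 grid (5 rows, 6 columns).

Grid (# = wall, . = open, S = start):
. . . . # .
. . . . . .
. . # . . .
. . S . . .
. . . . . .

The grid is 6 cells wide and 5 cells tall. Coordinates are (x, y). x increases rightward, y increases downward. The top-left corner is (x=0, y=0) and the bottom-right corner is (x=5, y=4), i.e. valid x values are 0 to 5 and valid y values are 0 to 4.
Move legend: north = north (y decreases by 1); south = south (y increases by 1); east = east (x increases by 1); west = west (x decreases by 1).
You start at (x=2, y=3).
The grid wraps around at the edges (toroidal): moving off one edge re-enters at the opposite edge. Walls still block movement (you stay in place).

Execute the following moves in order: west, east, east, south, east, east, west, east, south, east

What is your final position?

Answer: Final position: (x=0, y=0)

Derivation:
Start: (x=2, y=3)
  west (west): (x=2, y=3) -> (x=1, y=3)
  east (east): (x=1, y=3) -> (x=2, y=3)
  east (east): (x=2, y=3) -> (x=3, y=3)
  south (south): (x=3, y=3) -> (x=3, y=4)
  east (east): (x=3, y=4) -> (x=4, y=4)
  east (east): (x=4, y=4) -> (x=5, y=4)
  west (west): (x=5, y=4) -> (x=4, y=4)
  east (east): (x=4, y=4) -> (x=5, y=4)
  south (south): (x=5, y=4) -> (x=5, y=0)
  east (east): (x=5, y=0) -> (x=0, y=0)
Final: (x=0, y=0)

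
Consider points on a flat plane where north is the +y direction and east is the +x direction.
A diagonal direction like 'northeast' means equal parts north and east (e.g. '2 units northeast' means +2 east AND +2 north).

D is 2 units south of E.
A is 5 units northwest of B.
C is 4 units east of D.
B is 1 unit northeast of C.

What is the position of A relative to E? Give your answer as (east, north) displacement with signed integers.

Answer: A is at (east=0, north=4) relative to E.

Derivation:
Place E at the origin (east=0, north=0).
  D is 2 units south of E: delta (east=+0, north=-2); D at (east=0, north=-2).
  C is 4 units east of D: delta (east=+4, north=+0); C at (east=4, north=-2).
  B is 1 unit northeast of C: delta (east=+1, north=+1); B at (east=5, north=-1).
  A is 5 units northwest of B: delta (east=-5, north=+5); A at (east=0, north=4).
Therefore A relative to E: (east=0, north=4).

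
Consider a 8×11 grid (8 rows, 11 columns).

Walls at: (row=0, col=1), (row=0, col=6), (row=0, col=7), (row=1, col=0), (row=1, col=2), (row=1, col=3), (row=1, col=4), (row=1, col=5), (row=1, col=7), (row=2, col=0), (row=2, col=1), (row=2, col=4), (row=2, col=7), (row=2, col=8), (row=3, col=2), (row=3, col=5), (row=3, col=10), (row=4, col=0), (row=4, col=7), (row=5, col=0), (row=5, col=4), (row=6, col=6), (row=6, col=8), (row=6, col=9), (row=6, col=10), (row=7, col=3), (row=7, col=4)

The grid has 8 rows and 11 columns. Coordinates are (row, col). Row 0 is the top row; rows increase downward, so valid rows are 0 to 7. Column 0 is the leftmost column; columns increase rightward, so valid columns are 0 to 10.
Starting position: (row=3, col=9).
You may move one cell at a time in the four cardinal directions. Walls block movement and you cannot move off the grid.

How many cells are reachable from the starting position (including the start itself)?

Answer: Reachable cells: 55

Derivation:
BFS flood-fill from (row=3, col=9):
  Distance 0: (row=3, col=9)
  Distance 1: (row=2, col=9), (row=3, col=8), (row=4, col=9)
  Distance 2: (row=1, col=9), (row=2, col=10), (row=3, col=7), (row=4, col=8), (row=4, col=10), (row=5, col=9)
  Distance 3: (row=0, col=9), (row=1, col=8), (row=1, col=10), (row=3, col=6), (row=5, col=8), (row=5, col=10)
  Distance 4: (row=0, col=8), (row=0, col=10), (row=2, col=6), (row=4, col=6), (row=5, col=7)
  Distance 5: (row=1, col=6), (row=2, col=5), (row=4, col=5), (row=5, col=6), (row=6, col=7)
  Distance 6: (row=4, col=4), (row=5, col=5), (row=7, col=7)
  Distance 7: (row=3, col=4), (row=4, col=3), (row=6, col=5), (row=7, col=6), (row=7, col=8)
  Distance 8: (row=3, col=3), (row=4, col=2), (row=5, col=3), (row=6, col=4), (row=7, col=5), (row=7, col=9)
  Distance 9: (row=2, col=3), (row=4, col=1), (row=5, col=2), (row=6, col=3), (row=7, col=10)
  Distance 10: (row=2, col=2), (row=3, col=1), (row=5, col=1), (row=6, col=2)
  Distance 11: (row=3, col=0), (row=6, col=1), (row=7, col=2)
  Distance 12: (row=6, col=0), (row=7, col=1)
  Distance 13: (row=7, col=0)
Total reachable: 55 (grid has 61 open cells total)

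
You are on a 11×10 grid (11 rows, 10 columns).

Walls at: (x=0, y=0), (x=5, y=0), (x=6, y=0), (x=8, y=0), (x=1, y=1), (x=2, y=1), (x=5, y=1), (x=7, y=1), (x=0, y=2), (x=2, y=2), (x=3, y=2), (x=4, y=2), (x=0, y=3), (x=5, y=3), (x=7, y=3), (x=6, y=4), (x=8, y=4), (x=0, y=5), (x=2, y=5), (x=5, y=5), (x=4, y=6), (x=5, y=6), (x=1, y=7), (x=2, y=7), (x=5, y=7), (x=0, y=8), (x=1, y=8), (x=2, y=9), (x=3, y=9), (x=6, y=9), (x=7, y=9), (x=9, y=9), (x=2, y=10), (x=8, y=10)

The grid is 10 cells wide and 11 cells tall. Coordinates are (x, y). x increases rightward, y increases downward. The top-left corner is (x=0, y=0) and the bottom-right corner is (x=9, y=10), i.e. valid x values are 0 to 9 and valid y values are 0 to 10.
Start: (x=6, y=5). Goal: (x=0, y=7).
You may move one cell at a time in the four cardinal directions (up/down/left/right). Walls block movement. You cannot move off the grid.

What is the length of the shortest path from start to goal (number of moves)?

Answer: Shortest path length: 12

Derivation:
BFS from (x=6, y=5) until reaching (x=0, y=7):
  Distance 0: (x=6, y=5)
  Distance 1: (x=7, y=5), (x=6, y=6)
  Distance 2: (x=7, y=4), (x=8, y=5), (x=7, y=6), (x=6, y=7)
  Distance 3: (x=9, y=5), (x=8, y=6), (x=7, y=7), (x=6, y=8)
  Distance 4: (x=9, y=4), (x=9, y=6), (x=8, y=7), (x=5, y=8), (x=7, y=8)
  Distance 5: (x=9, y=3), (x=9, y=7), (x=4, y=8), (x=8, y=8), (x=5, y=9)
  Distance 6: (x=9, y=2), (x=8, y=3), (x=4, y=7), (x=3, y=8), (x=9, y=8), (x=4, y=9), (x=8, y=9), (x=5, y=10)
  Distance 7: (x=9, y=1), (x=8, y=2), (x=3, y=7), (x=2, y=8), (x=4, y=10), (x=6, y=10)
  Distance 8: (x=9, y=0), (x=8, y=1), (x=7, y=2), (x=3, y=6), (x=3, y=10), (x=7, y=10)
  Distance 9: (x=6, y=2), (x=3, y=5), (x=2, y=6)
  Distance 10: (x=6, y=1), (x=5, y=2), (x=6, y=3), (x=3, y=4), (x=4, y=5), (x=1, y=6)
  Distance 11: (x=3, y=3), (x=2, y=4), (x=4, y=4), (x=1, y=5), (x=0, y=6)
  Distance 12: (x=2, y=3), (x=4, y=3), (x=1, y=4), (x=5, y=4), (x=0, y=7)  <- goal reached here
One shortest path (12 moves): (x=6, y=5) -> (x=6, y=6) -> (x=6, y=7) -> (x=6, y=8) -> (x=5, y=8) -> (x=4, y=8) -> (x=3, y=8) -> (x=3, y=7) -> (x=3, y=6) -> (x=2, y=6) -> (x=1, y=6) -> (x=0, y=6) -> (x=0, y=7)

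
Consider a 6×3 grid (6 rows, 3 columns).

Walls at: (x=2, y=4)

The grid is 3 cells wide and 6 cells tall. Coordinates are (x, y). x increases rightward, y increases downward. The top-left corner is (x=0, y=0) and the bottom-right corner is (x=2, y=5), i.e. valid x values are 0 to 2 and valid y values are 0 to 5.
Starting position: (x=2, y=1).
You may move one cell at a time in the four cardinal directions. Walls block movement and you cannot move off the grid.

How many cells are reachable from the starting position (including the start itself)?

Answer: Reachable cells: 17

Derivation:
BFS flood-fill from (x=2, y=1):
  Distance 0: (x=2, y=1)
  Distance 1: (x=2, y=0), (x=1, y=1), (x=2, y=2)
  Distance 2: (x=1, y=0), (x=0, y=1), (x=1, y=2), (x=2, y=3)
  Distance 3: (x=0, y=0), (x=0, y=2), (x=1, y=3)
  Distance 4: (x=0, y=3), (x=1, y=4)
  Distance 5: (x=0, y=4), (x=1, y=5)
  Distance 6: (x=0, y=5), (x=2, y=5)
Total reachable: 17 (grid has 17 open cells total)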